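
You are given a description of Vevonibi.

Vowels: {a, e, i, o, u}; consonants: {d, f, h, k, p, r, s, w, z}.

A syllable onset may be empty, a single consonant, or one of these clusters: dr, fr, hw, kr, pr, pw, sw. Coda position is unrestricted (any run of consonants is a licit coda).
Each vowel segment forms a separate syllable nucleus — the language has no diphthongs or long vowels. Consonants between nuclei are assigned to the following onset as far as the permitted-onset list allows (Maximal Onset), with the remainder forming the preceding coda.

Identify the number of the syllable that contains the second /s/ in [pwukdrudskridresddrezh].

Nuclei (vowels): u, u, i, e, e → 5 syllables.
σ1/σ2 boundary: /kdr/; trying suffixes from longest down, /dr/ is the first permitted one, so coda /k/ | onset /dr/.
σ2/σ3 boundary: /dskr/ splits as /ds/ + /kr/ (/kr/ is the longest suffix that is a licit onset).
σ3/σ4 boundary: /dr/ — entire cluster is a permitted onset → onset /dr/, coda ∅.
σ4/σ5 boundary: cluster /sddr/ — the longest permitted-onset suffix is /dr/; onset = /dr/, preceding coda = /sd/.
Result: pwuk.druds.kri.dresd.drezh.
The second /s/ is in the coda of syllable 4 (/dresd/).

4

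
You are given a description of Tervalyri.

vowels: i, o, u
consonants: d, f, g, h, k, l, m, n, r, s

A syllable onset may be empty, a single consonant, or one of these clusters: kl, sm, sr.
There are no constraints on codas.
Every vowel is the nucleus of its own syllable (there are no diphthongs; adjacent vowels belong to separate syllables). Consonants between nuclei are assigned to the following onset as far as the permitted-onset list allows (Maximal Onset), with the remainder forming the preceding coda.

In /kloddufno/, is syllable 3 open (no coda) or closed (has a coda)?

open

Vowels present: o, u, o; each is a nucleus, giving 3 syllables.
V1 /o/ – V2 /u/: /dd/ — longest licit onset from the right is /d/, leaving /d/ as coda.
V2 /u/ – V3 /o/: /fn/ splits as /f/ + /n/ (/n/ is the longest suffix that is a licit onset).
Result: klod.duf.no.
Syllable 3 is /no/; it ends in its nucleus with no coda, so it is open.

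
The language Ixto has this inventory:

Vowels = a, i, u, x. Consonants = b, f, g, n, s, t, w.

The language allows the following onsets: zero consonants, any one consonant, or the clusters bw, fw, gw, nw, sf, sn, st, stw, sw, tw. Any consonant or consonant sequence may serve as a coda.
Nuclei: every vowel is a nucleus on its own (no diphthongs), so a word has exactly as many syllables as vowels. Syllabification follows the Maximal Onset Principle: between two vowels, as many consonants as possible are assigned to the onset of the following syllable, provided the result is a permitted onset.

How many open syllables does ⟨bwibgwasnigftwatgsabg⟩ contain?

1

The vowels are i, a, i, a, a — 5 nuclei, so 5 syllables.
σ1/σ2 boundary: cluster /bgw/ — the longest permitted-onset suffix is /gw/; onset = /gw/, preceding coda = /b/.
σ2/σ3 boundary: /sn/ is a licit onset in full, so it all attaches to the next syllable.
σ3/σ4 boundary: /gftw/ — longest licit onset from the right is /tw/, leaving /gf/ as coda.
σ4/σ5 boundary: /tgs/; trying suffixes from longest down, /s/ is the first permitted one, so coda /tg/ | onset /s/.
So the parse is bwib.gwa.snigf.twatg.sabg.
Classifying each syllable: /bwib/ (closed), /gwa/ (open), /snigf/ (closed), /twatg/ (closed), /sabg/ (closed).
Open syllables: 1.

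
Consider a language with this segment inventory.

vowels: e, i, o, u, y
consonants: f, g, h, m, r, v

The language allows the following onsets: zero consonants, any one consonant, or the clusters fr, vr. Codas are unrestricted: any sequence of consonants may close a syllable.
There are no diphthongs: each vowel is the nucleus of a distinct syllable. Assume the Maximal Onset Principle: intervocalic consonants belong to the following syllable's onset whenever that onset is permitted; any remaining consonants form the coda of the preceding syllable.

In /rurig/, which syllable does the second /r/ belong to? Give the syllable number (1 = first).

2

Nuclei (vowels): u, i → 2 syllables.
Between /u/ (V1) and /i/ (V2): /r/ → onset of the next syllable (single consonants are always licit onsets).
Syllabification: ru.rig.
The second /r/ is in the onset of syllable 2 (/rig/).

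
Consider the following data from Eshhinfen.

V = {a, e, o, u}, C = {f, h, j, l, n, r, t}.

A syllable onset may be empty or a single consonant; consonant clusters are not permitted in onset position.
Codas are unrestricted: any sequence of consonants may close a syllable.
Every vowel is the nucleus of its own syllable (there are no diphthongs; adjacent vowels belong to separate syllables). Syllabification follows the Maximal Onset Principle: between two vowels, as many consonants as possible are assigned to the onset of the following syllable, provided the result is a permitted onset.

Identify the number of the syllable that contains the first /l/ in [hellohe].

1

Nuclei (vowels): e, o, e → 3 syllables.
Between /e/ (V1) and /o/ (V2): cluster /ll/ — the longest permitted-onset suffix is /l/; onset = /l/, preceding coda = /l/.
Between /o/ (V2) and /e/ (V3): just /h/ — single C goes to the following onset.
Syllabification: hel.lo.he.
The first /l/ is in the coda of syllable 1 (/hel/).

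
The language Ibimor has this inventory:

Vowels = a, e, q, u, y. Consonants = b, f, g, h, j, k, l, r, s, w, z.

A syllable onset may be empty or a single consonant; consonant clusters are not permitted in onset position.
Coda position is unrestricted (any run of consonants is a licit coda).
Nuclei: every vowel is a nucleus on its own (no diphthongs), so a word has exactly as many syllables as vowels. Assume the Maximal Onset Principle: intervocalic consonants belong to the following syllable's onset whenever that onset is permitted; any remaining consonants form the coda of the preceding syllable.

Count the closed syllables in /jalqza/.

0

The vowels are a, q, a — 3 nuclei, so 3 syllables.
V1 /a/ – V2 /q/: /l/ → onset of the next syllable (single consonants are always licit onsets).
V2 /q/ – V3 /a/: /z/ is a single consonant, so it becomes the next onset.
So the parse is ja.lq.za.
Classifying each syllable: /ja/ (open), /lq/ (open), /za/ (open).
Closed syllables: 0.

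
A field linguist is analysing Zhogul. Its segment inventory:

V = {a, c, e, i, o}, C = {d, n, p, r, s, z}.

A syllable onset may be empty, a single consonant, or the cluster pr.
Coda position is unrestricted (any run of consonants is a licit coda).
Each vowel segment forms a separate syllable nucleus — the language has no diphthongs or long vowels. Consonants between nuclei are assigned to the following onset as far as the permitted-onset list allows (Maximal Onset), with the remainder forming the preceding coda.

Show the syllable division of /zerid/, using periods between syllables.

ze.rid

Vowels present: e, i; each is a nucleus, giving 2 syllables.
σ1/σ2 boundary: /r/ is a single consonant, so it becomes the next onset.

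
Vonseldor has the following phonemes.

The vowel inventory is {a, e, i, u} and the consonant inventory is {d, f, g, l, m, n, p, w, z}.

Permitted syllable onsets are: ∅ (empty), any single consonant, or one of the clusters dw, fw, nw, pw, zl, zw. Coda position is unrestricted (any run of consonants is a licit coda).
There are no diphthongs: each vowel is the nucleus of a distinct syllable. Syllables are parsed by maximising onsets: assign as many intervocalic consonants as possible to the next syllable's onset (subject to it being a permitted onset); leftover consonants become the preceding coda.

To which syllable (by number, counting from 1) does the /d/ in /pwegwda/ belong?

2

Vowels present: e, a; each is a nucleus, giving 2 syllables.
σ1/σ2 boundary: /gwd/ splits as /gw/ + /d/ (/d/ is the longest suffix that is a licit onset).
Syllabification: pwegw.da.
The /d/ is in the onset of syllable 2 (/da/).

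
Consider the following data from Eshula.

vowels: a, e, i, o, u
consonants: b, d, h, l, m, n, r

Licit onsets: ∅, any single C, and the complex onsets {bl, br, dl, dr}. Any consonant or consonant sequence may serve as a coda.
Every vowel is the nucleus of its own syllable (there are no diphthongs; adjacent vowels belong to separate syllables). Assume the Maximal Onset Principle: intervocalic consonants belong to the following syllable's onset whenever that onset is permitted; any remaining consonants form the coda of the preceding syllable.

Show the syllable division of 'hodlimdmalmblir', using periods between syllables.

Vowels present: o, i, a, i; each is a nucleus, giving 4 syllables.
Between /o/ (V1) and /i/ (V2): /dl/ — entire cluster is a permitted onset → onset /dl/, coda ∅.
Between /i/ (V2) and /a/ (V3): /mdm/; trying suffixes from longest down, /m/ is the first permitted one, so coda /md/ | onset /m/.
Between /a/ (V3) and /i/ (V4): /lmbl/; trying suffixes from longest down, /bl/ is the first permitted one, so coda /lm/ | onset /bl/.

ho.dlimd.malm.blir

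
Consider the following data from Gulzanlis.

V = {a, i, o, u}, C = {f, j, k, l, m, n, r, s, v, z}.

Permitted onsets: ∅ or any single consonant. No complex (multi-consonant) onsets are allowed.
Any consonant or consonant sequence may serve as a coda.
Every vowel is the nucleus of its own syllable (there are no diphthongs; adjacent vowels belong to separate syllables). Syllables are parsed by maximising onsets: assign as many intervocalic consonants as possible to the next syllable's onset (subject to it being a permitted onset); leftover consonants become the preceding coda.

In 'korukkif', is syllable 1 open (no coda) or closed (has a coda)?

The vowels are o, u, i — 3 nuclei, so 3 syllables.
Between /o/ (V1) and /u/ (V2): /r/ is a single consonant, so it becomes the next onset.
Between /u/ (V2) and /i/ (V3): /kk/ splits as /k/ + /k/ (/k/ is the longest suffix that is a licit onset).
Result: ko.ruk.kif.
Syllable 1 is /ko/; it ends in its nucleus with no coda, so it is open.

open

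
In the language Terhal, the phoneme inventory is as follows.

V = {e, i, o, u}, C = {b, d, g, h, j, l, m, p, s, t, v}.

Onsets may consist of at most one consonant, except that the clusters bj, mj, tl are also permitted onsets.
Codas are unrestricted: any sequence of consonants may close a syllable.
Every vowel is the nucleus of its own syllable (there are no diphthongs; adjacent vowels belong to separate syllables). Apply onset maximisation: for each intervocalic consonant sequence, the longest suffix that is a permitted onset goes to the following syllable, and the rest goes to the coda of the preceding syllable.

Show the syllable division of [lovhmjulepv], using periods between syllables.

lovh.mju.lepv

The vowels are o, u, e — 3 nuclei, so 3 syllables.
σ1/σ2 boundary: /vhmj/ splits as /vh/ + /mj/ (/mj/ is the longest suffix that is a licit onset).
σ2/σ3 boundary: just /l/ — single C goes to the following onset.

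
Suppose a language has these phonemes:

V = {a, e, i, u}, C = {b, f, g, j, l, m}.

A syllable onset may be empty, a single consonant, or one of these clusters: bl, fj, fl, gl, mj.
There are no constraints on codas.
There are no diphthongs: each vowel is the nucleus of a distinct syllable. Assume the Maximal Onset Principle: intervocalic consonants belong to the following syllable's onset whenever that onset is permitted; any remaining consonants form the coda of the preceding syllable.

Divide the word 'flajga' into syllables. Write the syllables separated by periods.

Vowels present: a, a; each is a nucleus, giving 2 syllables.
/a…a/ gap (V1→V2): /jg/; trying suffixes from longest down, /g/ is the first permitted one, so coda /j/ | onset /g/.

flaj.ga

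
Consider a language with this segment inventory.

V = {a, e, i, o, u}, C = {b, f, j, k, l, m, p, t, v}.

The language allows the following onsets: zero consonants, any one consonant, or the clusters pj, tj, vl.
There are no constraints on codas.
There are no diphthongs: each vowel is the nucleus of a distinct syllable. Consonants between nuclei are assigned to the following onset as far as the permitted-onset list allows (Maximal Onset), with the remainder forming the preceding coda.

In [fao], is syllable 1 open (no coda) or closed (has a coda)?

open

The vowels are a, o — 2 nuclei, so 2 syllables.
σ1/σ2 boundary: hiatus — the boundary sits between the two vowels.
So the parse is fa.o.
Syllable 1 is /fa/; it ends in its nucleus with no coda, so it is open.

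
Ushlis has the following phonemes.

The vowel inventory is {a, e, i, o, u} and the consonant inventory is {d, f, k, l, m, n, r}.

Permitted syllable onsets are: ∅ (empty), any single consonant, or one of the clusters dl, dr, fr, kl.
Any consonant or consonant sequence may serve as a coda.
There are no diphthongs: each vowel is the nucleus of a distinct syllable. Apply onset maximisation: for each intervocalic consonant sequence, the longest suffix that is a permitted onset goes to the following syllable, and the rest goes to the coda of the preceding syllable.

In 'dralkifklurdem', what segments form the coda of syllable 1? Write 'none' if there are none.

Nuclei (vowels): a, i, u, e → 4 syllables.
/a…i/ gap (V1→V2): /lk/; trying suffixes from longest down, /k/ is the first permitted one, so coda /l/ | onset /k/.
/i…u/ gap (V2→V3): /fkl/ splits as /f/ + /kl/ (/kl/ is the longest suffix that is a licit onset).
/u…e/ gap (V3→V4): /rd/ — longest licit onset from the right is /d/, leaving /r/ as coda.
Putting it together: dral.kif.klur.dem.
Syllable 1 is /dral/: onset /dr/, nucleus /a/, coda /l/.

l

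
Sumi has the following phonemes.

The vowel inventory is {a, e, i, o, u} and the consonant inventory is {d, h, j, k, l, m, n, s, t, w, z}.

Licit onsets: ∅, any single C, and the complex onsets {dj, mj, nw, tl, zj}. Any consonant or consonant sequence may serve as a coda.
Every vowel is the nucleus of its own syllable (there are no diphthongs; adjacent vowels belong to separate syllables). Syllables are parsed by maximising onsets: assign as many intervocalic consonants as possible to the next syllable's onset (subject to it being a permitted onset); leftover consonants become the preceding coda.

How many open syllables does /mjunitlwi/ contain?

Vowels present: u, i, i; each is a nucleus, giving 3 syllables.
/u…i/ gap (V1→V2): /n/ is a single consonant, so it becomes the next onset.
/i…i/ gap (V2→V3): /tlw/ — longest licit onset from the right is /w/, leaving /tl/ as coda.
Syllabification: mju.nitl.wi.
Classifying each syllable: /mju/ (open), /nitl/ (closed), /wi/ (open).
Open syllables: 2.

2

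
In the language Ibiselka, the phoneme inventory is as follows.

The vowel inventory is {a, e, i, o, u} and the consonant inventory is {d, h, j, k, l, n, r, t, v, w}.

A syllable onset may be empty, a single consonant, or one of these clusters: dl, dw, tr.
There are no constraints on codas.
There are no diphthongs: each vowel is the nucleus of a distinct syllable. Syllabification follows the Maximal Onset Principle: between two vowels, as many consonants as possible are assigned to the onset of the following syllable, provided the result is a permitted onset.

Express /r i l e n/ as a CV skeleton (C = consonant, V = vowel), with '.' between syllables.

Vowels present: i, e; each is a nucleus, giving 2 syllables.
σ1/σ2 boundary: just /l/ — single C goes to the following onset.
Syllabification: ri.len.
Mapping each syllable to C/V: /ri/ → CV, /len/ → CVC.

CV.CVC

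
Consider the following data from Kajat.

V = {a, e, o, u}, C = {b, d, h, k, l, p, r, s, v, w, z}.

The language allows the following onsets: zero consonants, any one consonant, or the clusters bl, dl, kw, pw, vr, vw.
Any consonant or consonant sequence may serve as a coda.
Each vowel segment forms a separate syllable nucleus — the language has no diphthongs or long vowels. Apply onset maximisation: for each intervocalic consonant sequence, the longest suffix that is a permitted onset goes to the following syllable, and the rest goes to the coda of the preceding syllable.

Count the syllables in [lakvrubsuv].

3

Vowels present: a, u, u; each is a nucleus, giving 3 syllables.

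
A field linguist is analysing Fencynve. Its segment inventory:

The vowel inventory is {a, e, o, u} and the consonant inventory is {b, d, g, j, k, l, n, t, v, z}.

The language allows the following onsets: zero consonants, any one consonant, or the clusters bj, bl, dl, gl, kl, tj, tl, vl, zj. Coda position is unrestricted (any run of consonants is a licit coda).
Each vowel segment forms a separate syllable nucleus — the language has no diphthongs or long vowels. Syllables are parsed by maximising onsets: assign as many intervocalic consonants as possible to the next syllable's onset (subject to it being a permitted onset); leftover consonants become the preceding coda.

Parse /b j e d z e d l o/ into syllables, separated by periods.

bjed.ze.dlo

Nuclei (vowels): e, e, o → 3 syllables.
Between /e/ (V1) and /e/ (V2): /dz/ splits as /d/ + /z/ (/z/ is the longest suffix that is a licit onset).
Between /e/ (V2) and /o/ (V3): cluster /dl/ — /dl/ is itself a permitted onset, so the whole cluster goes right; preceding coda = ∅.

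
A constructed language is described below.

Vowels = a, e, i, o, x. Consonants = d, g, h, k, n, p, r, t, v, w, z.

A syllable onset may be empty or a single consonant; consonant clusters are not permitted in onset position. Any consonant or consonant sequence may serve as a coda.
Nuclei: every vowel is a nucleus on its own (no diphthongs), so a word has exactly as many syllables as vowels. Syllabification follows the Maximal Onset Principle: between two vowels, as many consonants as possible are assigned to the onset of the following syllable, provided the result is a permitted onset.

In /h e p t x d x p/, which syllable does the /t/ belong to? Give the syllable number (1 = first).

2

Vowels present: e, x, x; each is a nucleus, giving 3 syllables.
σ1/σ2 boundary: /pt/; trying suffixes from longest down, /t/ is the first permitted one, so coda /p/ | onset /t/.
σ2/σ3 boundary: /d/ is a single consonant, so it becomes the next onset.
Putting it together: hep.tx.dxp.
The /t/ is in the onset of syllable 2 (/tx/).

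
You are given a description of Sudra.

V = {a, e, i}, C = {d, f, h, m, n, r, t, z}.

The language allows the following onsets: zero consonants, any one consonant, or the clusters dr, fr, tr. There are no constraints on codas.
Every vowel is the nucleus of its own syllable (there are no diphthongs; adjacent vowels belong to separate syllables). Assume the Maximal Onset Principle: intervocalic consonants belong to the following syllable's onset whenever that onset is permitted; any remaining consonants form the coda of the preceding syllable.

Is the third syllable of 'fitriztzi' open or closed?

open

The vowels are i, i, i — 3 nuclei, so 3 syllables.
Between /i/ (V1) and /i/ (V2): /tr/ is a licit onset in full, so it all attaches to the next syllable.
Between /i/ (V2) and /i/ (V3): /ztz/ — longest licit onset from the right is /z/, leaving /zt/ as coda.
Putting it together: fi.trizt.zi.
Syllable 3 is /zi/; it ends in its nucleus with no coda, so it is open.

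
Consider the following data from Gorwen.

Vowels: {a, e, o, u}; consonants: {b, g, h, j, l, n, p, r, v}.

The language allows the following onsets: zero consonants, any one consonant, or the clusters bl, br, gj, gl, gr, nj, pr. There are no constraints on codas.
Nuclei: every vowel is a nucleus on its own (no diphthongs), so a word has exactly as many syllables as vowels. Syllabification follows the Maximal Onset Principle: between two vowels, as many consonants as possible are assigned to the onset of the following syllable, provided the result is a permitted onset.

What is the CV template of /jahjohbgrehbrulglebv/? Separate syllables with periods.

Nuclei (vowels): a, o, e, u, e → 5 syllables.
V1 /a/ – V2 /o/: cluster /hj/ — the longest permitted-onset suffix is /j/; onset = /j/, preceding coda = /h/.
V2 /o/ – V3 /e/: cluster /hbgr/ — the longest permitted-onset suffix is /gr/; onset = /gr/, preceding coda = /hb/.
V3 /e/ – V4 /u/: /hbr/ splits as /h/ + /br/ (/br/ is the longest suffix that is a licit onset).
V4 /u/ – V5 /e/: /lgl/ splits as /l/ + /gl/ (/gl/ is the longest suffix that is a licit onset).
Result: jah.johb.greh.brul.glebv.
Mapping each syllable to C/V: /jah/ → CVC, /johb/ → CVCC, /greh/ → CCVC, /brul/ → CCVC, /glebv/ → CCVCC.

CVC.CVCC.CCVC.CCVC.CCVCC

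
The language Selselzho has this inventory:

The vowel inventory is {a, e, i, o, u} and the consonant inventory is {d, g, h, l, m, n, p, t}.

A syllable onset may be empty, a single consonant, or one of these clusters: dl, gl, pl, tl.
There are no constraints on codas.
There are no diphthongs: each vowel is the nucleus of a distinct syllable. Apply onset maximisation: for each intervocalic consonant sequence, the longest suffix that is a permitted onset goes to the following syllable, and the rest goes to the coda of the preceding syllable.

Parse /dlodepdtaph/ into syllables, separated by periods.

Vowels present: o, e, a; each is a nucleus, giving 3 syllables.
/o…e/ gap (V1→V2): just /d/ — single C goes to the following onset.
/e…a/ gap (V2→V3): /pdt/ splits as /pd/ + /t/ (/t/ is the longest suffix that is a licit onset).

dlo.depd.taph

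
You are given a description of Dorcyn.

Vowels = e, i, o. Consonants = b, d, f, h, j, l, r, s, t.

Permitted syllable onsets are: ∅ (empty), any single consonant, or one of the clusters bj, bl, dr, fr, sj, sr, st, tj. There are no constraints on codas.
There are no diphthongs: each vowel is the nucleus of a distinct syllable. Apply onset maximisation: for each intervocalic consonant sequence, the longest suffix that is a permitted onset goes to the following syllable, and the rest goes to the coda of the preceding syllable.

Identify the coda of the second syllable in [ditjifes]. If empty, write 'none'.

none

The vowels are i, i, e — 3 nuclei, so 3 syllables.
Between /i/ (V1) and /i/ (V2): /tj/ is a licit onset in full, so it all attaches to the next syllable.
Between /i/ (V2) and /e/ (V3): just /f/ — single C goes to the following onset.
Result: di.tji.fes.
Syllable 2 is /tji/: onset /tj/, nucleus /i/, coda ∅.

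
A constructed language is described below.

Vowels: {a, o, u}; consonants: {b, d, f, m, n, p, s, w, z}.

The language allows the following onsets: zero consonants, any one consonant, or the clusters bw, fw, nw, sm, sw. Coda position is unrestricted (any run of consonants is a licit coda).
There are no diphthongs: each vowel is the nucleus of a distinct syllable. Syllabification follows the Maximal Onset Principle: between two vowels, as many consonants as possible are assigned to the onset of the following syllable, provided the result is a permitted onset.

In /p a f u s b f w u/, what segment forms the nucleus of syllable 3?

Nuclei (vowels): a, u, u → 3 syllables.
The third nucleus (vowel 3 from the left) is /u/.

u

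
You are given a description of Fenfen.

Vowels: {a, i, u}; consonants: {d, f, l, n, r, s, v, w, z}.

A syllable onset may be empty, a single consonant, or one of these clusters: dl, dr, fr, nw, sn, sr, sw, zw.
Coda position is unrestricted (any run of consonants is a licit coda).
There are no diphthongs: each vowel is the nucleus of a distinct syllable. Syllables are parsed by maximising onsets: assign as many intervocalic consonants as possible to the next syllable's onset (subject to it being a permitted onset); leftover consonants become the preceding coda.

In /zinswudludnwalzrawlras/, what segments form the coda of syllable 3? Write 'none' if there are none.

d

Nuclei (vowels): i, u, u, a, a, a → 6 syllables.
V1 /i/ – V2 /u/: /nsw/; trying suffixes from longest down, /sw/ is the first permitted one, so coda /n/ | onset /sw/.
V2 /u/ – V3 /u/: /dl/ — entire cluster is a permitted onset → onset /dl/, coda ∅.
V3 /u/ – V4 /a/: /dnw/; trying suffixes from longest down, /nw/ is the first permitted one, so coda /d/ | onset /nw/.
V4 /a/ – V5 /a/: cluster /lzr/ — the longest permitted-onset suffix is /r/; onset = /r/, preceding coda = /lz/.
V5 /a/ – V6 /a/: /wlr/; trying suffixes from longest down, /r/ is the first permitted one, so coda /wl/ | onset /r/.
Syllabification: zin.swu.dlud.nwalz.rawl.ras.
Syllable 3 is /dlud/: onset /dl/, nucleus /u/, coda /d/.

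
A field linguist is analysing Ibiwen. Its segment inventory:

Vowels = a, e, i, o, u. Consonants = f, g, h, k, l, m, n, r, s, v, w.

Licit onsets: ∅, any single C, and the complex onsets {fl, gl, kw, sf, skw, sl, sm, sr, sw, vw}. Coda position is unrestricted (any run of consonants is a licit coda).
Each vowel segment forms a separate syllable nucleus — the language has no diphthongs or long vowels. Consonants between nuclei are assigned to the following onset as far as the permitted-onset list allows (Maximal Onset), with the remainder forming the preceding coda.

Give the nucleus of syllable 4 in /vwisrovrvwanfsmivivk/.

i

Nuclei (vowels): i, o, a, i, i → 5 syllables.
The fourth nucleus (vowel 4 from the left) is /i/.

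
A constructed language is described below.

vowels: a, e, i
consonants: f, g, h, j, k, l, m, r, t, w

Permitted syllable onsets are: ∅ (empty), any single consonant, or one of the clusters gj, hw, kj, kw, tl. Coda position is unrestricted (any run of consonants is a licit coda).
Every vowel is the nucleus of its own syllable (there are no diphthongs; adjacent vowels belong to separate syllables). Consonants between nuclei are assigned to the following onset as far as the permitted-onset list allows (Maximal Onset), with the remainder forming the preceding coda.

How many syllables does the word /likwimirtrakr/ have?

The vowels are i, i, i, a — 4 nuclei, so 4 syllables.

4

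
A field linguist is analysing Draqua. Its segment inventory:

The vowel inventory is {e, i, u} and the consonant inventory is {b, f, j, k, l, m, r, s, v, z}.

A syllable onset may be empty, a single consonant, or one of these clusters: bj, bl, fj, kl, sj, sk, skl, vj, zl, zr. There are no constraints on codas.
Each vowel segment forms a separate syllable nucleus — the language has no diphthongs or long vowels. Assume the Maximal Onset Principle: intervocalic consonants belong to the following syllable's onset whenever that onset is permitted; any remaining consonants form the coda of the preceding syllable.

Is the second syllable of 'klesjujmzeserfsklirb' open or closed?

closed

Vowels present: e, u, e, e, i; each is a nucleus, giving 5 syllables.
/e…u/ gap (V1→V2): cluster /sj/ — /sj/ is itself a permitted onset, so the whole cluster goes right; preceding coda = ∅.
/u…e/ gap (V2→V3): /jmz/ splits as /jm/ + /z/ (/z/ is the longest suffix that is a licit onset).
/e…e/ gap (V3→V4): /s/ is a single consonant, so it becomes the next onset.
/e…i/ gap (V4→V5): /rfskl/; trying suffixes from longest down, /skl/ is the first permitted one, so coda /rf/ | onset /skl/.
Putting it together: kle.sjujm.ze.serf.sklirb.
Syllable 2 is /sjujm/ with coda /jm/, so it is closed.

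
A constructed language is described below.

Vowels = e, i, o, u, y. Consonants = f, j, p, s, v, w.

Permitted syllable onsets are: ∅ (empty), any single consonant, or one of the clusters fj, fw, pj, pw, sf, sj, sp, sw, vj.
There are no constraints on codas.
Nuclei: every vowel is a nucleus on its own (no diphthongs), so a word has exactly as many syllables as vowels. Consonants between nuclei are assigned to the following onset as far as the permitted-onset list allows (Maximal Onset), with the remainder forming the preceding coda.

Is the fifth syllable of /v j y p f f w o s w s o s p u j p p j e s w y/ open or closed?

Vowels present: y, o, o, u, e, y; each is a nucleus, giving 6 syllables.
σ1/σ2 boundary: /pffw/; trying suffixes from longest down, /fw/ is the first permitted one, so coda /pf/ | onset /fw/.
σ2/σ3 boundary: cluster /sws/ — the longest permitted-onset suffix is /s/; onset = /s/, preceding coda = /sw/.
σ3/σ4 boundary: /sp/ — entire cluster is a permitted onset → onset /sp/, coda ∅.
σ4/σ5 boundary: cluster /jppj/ — the longest permitted-onset suffix is /pj/; onset = /pj/, preceding coda = /jp/.
σ5/σ6 boundary: cluster /sw/ — /sw/ is itself a permitted onset, so the whole cluster goes right; preceding coda = ∅.
Result: vjypf.fwosw.so.spujp.pje.swy.
Syllable 5 is /pje/; it ends in its nucleus with no coda, so it is open.

open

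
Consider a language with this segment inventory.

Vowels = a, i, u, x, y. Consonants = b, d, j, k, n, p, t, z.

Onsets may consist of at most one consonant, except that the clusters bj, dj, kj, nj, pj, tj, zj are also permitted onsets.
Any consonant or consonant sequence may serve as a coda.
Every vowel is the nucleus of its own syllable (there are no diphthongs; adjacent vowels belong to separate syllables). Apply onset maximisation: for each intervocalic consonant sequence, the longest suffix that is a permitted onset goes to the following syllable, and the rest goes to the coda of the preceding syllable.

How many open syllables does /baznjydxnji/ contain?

3

Vowels present: a, y, x, i; each is a nucleus, giving 4 syllables.
σ1/σ2 boundary: cluster /znj/ — the longest permitted-onset suffix is /nj/; onset = /nj/, preceding coda = /z/.
σ2/σ3 boundary: /d/ is a single consonant, so it becomes the next onset.
σ3/σ4 boundary: cluster /nj/ — /nj/ is itself a permitted onset, so the whole cluster goes right; preceding coda = ∅.
Result: baz.njy.dx.nji.
Classifying each syllable: /baz/ (closed), /njy/ (open), /dx/ (open), /nji/ (open).
Open syllables: 3.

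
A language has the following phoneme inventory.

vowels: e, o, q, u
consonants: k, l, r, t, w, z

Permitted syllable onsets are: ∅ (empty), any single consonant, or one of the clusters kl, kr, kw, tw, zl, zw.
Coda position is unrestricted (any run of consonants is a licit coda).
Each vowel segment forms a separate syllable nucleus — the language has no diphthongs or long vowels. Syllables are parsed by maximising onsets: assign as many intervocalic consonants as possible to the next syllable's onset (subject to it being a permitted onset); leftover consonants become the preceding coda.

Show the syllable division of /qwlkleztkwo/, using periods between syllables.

The vowels are q, e, o — 3 nuclei, so 3 syllables.
σ1/σ2 boundary: /wlkl/ — longest licit onset from the right is /kl/, leaving /wl/ as coda.
σ2/σ3 boundary: /ztkw/ — longest licit onset from the right is /kw/, leaving /zt/ as coda.

qwl.klezt.kwo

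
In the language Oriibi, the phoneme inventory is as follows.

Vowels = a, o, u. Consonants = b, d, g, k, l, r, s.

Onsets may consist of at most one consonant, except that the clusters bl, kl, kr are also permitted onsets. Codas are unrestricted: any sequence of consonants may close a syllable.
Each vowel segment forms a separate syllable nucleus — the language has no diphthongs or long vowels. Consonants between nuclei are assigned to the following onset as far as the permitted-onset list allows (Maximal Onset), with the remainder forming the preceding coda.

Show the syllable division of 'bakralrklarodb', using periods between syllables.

ba.kralr.kla.rodb

Vowels present: a, a, a, o; each is a nucleus, giving 4 syllables.
Between /a/ (V1) and /a/ (V2): /kr/ — entire cluster is a permitted onset → onset /kr/, coda ∅.
Between /a/ (V2) and /a/ (V3): /lrkl/ — longest licit onset from the right is /kl/, leaving /lr/ as coda.
Between /a/ (V3) and /o/ (V4): /r/ is a single consonant, so it becomes the next onset.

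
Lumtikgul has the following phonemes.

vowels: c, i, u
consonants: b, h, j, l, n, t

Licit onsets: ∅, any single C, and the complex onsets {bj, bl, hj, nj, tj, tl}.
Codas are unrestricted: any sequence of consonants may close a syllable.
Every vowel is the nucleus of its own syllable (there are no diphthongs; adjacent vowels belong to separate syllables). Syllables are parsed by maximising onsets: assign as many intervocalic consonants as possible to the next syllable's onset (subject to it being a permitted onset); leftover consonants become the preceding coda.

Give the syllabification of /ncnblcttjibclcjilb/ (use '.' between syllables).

Vowels present: c, c, i, c, c, i; each is a nucleus, giving 6 syllables.
V1 /c/ – V2 /c/: cluster /nbl/ — the longest permitted-onset suffix is /bl/; onset = /bl/, preceding coda = /n/.
V2 /c/ – V3 /i/: /ttj/ splits as /t/ + /tj/ (/tj/ is the longest suffix that is a licit onset).
V3 /i/ – V4 /c/: /b/ → onset of the next syllable (single consonants are always licit onsets).
V4 /c/ – V5 /c/: just /l/ — single C goes to the following onset.
V5 /c/ – V6 /i/: /j/ → onset of the next syllable (single consonants are always licit onsets).

ncn.blct.tji.bc.lc.jilb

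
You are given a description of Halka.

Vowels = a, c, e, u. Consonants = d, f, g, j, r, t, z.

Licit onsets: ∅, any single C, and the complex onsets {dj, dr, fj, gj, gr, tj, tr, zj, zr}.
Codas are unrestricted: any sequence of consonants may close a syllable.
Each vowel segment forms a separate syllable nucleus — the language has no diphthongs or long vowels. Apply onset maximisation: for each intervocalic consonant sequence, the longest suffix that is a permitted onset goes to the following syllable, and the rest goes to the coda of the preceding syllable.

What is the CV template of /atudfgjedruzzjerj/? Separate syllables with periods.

Vowels present: a, u, e, u, e; each is a nucleus, giving 5 syllables.
/a…u/ gap (V1→V2): /t/ → onset of the next syllable (single consonants are always licit onsets).
/u…e/ gap (V2→V3): /dfgj/ — longest licit onset from the right is /gj/, leaving /df/ as coda.
/e…u/ gap (V3→V4): cluster /dr/ — /dr/ is itself a permitted onset, so the whole cluster goes right; preceding coda = ∅.
/u…e/ gap (V4→V5): /zzj/; trying suffixes from longest down, /zj/ is the first permitted one, so coda /z/ | onset /zj/.
Result: a.tudf.gje.druz.zjerj.
Mapping each syllable to C/V: /a/ → V, /tudf/ → CVCC, /gje/ → CCV, /druz/ → CCVC, /zjerj/ → CCVCC.

V.CVCC.CCV.CCVC.CCVCC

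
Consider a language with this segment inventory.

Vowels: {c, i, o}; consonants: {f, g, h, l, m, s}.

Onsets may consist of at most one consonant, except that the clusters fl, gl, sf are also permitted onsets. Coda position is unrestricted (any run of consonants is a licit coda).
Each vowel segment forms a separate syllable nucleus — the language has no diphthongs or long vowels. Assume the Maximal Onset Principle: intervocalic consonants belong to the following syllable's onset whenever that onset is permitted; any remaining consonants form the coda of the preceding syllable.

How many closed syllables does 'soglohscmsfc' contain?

Nuclei (vowels): o, o, c, c → 4 syllables.
/o…o/ gap (V1→V2): cluster /gl/ — /gl/ is itself a permitted onset, so the whole cluster goes right; preceding coda = ∅.
/o…c/ gap (V2→V3): /hs/ — longest licit onset from the right is /s/, leaving /h/ as coda.
/c…c/ gap (V3→V4): cluster /msf/ — the longest permitted-onset suffix is /sf/; onset = /sf/, preceding coda = /m/.
So the parse is so.gloh.scm.sfc.
Classifying each syllable: /so/ (open), /gloh/ (closed), /scm/ (closed), /sfc/ (open).
Closed syllables: 2.

2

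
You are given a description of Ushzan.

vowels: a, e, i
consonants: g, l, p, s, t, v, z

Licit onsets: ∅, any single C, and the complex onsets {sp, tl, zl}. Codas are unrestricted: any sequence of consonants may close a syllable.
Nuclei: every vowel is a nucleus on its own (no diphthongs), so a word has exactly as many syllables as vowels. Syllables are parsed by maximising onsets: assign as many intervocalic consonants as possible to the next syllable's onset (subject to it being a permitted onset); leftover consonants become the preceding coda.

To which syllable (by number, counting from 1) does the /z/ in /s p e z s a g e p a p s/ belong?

1

The vowels are e, a, e, a — 4 nuclei, so 4 syllables.
σ1/σ2 boundary: /zs/ splits as /z/ + /s/ (/s/ is the longest suffix that is a licit onset).
σ2/σ3 boundary: /g/ → onset of the next syllable (single consonants are always licit onsets).
σ3/σ4 boundary: /p/ → onset of the next syllable (single consonants are always licit onsets).
Result: spez.sa.ge.paps.
The /z/ is in the coda of syllable 1 (/spez/).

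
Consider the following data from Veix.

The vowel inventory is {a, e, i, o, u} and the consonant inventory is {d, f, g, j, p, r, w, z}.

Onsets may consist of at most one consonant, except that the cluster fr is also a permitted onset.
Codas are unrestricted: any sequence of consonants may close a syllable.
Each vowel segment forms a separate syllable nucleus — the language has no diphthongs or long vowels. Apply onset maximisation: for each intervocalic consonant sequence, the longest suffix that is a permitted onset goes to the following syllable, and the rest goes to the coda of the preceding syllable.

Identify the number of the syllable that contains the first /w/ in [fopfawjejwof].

2

Vowels present: o, a, e, o; each is a nucleus, giving 4 syllables.
σ1/σ2 boundary: cluster /pf/ — the longest permitted-onset suffix is /f/; onset = /f/, preceding coda = /p/.
σ2/σ3 boundary: /wj/; trying suffixes from longest down, /j/ is the first permitted one, so coda /w/ | onset /j/.
σ3/σ4 boundary: cluster /jw/ — the longest permitted-onset suffix is /w/; onset = /w/, preceding coda = /j/.
Putting it together: fop.faw.jej.wof.
The first /w/ is in the coda of syllable 2 (/faw/).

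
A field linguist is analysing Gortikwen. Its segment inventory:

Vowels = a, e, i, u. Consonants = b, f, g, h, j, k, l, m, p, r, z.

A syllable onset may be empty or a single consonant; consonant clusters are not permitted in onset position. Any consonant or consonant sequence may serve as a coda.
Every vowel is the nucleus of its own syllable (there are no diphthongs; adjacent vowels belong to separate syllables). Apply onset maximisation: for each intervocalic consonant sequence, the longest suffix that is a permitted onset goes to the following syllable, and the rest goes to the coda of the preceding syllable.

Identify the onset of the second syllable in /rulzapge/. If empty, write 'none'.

z

Nuclei (vowels): u, a, e → 3 syllables.
/u…a/ gap (V1→V2): cluster /lz/ — the longest permitted-onset suffix is /z/; onset = /z/, preceding coda = /l/.
/a…e/ gap (V2→V3): cluster /pg/ — the longest permitted-onset suffix is /g/; onset = /g/, preceding coda = /p/.
Syllabification: rul.zap.ge.
Syllable 2 is /zap/: onset /z/, nucleus /a/, coda /p/.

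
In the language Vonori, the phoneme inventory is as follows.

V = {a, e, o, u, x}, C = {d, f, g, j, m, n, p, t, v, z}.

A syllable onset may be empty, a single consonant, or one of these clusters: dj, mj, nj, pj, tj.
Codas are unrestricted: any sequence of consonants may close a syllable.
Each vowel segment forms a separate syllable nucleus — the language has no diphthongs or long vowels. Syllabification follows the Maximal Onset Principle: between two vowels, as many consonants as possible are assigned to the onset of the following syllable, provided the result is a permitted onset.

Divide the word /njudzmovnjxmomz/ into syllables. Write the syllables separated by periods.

Nuclei (vowels): u, o, x, o → 4 syllables.
/u…o/ gap (V1→V2): /dzm/ splits as /dz/ + /m/ (/m/ is the longest suffix that is a licit onset).
/o…x/ gap (V2→V3): cluster /vnj/ — the longest permitted-onset suffix is /nj/; onset = /nj/, preceding coda = /v/.
/x…o/ gap (V3→V4): /m/ → onset of the next syllable (single consonants are always licit onsets).

njudz.mov.njx.momz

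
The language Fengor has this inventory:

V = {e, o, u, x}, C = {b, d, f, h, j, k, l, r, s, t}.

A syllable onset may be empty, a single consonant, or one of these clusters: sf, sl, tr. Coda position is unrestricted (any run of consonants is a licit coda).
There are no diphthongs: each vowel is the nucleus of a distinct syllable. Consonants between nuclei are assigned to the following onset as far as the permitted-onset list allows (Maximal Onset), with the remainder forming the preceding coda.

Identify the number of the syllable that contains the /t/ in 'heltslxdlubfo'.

1

Nuclei (vowels): e, x, u, o → 4 syllables.
σ1/σ2 boundary: /ltsl/; trying suffixes from longest down, /sl/ is the first permitted one, so coda /lt/ | onset /sl/.
σ2/σ3 boundary: /dl/ splits as /d/ + /l/ (/l/ is the longest suffix that is a licit onset).
σ3/σ4 boundary: cluster /bf/ — the longest permitted-onset suffix is /f/; onset = /f/, preceding coda = /b/.
Putting it together: helt.slxd.lub.fo.
The /t/ is in the coda of syllable 1 (/helt/).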